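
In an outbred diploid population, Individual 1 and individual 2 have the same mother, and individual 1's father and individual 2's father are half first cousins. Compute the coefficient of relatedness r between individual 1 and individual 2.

0.265625

With two independent routes of shared ancestry, r is the sum of the two contributions.
Individual 1 and individual 2 are related in two ways: half-sibs through their shared mother (r = 1/4) and half second cousins through their fathers (r = 1/64).
r = 1/4 + 1/64 = 0.265625.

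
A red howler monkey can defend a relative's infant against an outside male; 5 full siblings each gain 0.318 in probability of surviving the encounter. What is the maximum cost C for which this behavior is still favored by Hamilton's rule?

r to a full sibling = 0.5 (full sibs share both parents — two paths of length 2: r = 2·(1/2)^2 = 1/2).
Hamilton's rule: n·r·B > C, so the trait is favored while C < n·r·B = 5·0.5·0.318 = 0.795.

0.795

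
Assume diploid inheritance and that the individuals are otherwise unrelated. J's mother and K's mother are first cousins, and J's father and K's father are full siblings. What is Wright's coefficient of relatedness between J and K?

0.15625

Independent pedigree routes through distinct common ancestors add.
J and K are related in two ways: second cousins through their mothers (r = 1/32) and first cousins through their fathers (r = 1/8).
r = 1/32 + 1/8 = 5/32 = 0.15625.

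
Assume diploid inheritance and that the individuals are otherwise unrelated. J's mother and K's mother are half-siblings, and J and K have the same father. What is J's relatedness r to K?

With two independent routes of shared ancestry, r is the sum of the two contributions.
J and K are related in two ways: half first cousins through their mothers (r = 1/16) and half-sibs through their shared father (r = 1/4).
r = 1/16 + 1/4 = 0.3125.

0.3125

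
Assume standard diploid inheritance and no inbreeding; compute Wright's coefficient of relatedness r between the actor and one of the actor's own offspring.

Each parent–offspring link contributes a factor of 1/2, and independent paths through distinct common ancestors add.
One parent–offspring link: r = (1/2)^1 = 1/2.

0.5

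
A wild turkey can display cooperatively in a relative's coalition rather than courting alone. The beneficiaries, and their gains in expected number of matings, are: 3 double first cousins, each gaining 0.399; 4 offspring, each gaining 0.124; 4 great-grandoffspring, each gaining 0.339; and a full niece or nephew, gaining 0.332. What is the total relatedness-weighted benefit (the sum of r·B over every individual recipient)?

r to a double first cousin = 1/4 (double first cousins share both grandparent pairs — four paths of length 4: r = 4·(1/2)^4 = 1/4).
r to an offspring = 0.5 (one parent–offspring link: r = (1/2)^1 = 1/2).
r to a great-grandoffspring = 1/8 (three parent–offspring links: r = (1/2)^3 = 1/8).
r to a full niece or nephew = 0.25 (full aunt/uncle↔niece/nephew: two paths of length 3 through the shared grandparent pair: r = 2·(1/2)^3 = 1/4).
Summing one r·B term per recipient: 3·0.25·0.399 + 4·0.5·0.124 + 4·0.125·0.339 + 1·0.25·0.332 = 0.79975.

0.79975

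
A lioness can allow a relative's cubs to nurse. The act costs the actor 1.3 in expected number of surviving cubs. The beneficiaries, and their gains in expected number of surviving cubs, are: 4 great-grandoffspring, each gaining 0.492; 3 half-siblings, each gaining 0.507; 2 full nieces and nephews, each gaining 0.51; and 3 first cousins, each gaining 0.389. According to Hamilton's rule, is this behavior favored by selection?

No

Hamilton's rule: the trait is favored when the sum of r·B over every recipient exceeds the actor's cost C.
r to a great-grandoffspring = 1/8 (three parent–offspring links: r = (1/2)^3 = 1/8).
r to a half-sibling = 0.25 (half-sibs share one parent — one path of length 2: r = (1/2)^2 = 1/4).
r to a full niece or nephew = 1/4 (full aunt/uncle↔niece/nephew: two paths of length 3 through the shared grandparent pair: r = 2·(1/2)^3 = 1/4).
r to a first cousin = 1/8 (first cousins share one grandparent pair — two paths of length 4: r = 2·(1/2)^4 = 1/8).
Summing one r·B term per recipient: 4·0.125·0.492 + 3·0.25·0.507 + 2·0.25·0.51 + 3·0.125·0.389 = 1.027125.
1.027125 < 1.3: the indirect benefit is less than the cost.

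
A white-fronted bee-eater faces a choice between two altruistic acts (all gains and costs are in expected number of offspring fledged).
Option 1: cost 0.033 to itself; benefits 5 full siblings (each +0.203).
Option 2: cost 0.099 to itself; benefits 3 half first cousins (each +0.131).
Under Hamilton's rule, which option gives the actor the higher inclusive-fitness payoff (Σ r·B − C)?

Option 1: r to a full sibling = 0.5.
Option 1: Σ r·B − C = (5·0.5·0.203) − 0.033 = 0.4745.
Option 2: r to a half first cousin = 0.0625.
Option 2: Σ r·B − C = (3·0.0625·0.131) − 0.099 = -0.0744375.
Option 1 has the higher net inclusive-fitness payoff.

Option 1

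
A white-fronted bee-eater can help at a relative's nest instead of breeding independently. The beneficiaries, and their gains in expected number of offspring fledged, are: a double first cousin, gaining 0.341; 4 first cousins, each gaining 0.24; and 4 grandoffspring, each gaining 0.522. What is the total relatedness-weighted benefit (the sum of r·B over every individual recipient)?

r to a double first cousin = 0.25 (double first cousins share both grandparent pairs — four paths of length 4: r = 4·(1/2)^4 = 1/4).
r to a first cousin = 1/8 (first cousins share one grandparent pair — two paths of length 4: r = 2·(1/2)^4 = 1/8).
r to a grandoffspring = 0.25 (two parent–offspring links: r = (1/2)^2 = 1/4).
Summing one r·B term per recipient: 1·0.25·0.341 + 4·0.125·0.24 + 4·0.25·0.522 = 0.72725.

0.72725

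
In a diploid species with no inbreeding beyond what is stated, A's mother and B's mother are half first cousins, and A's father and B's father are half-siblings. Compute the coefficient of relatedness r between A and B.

Wright's path rule: contributions from independent ancestry routes add.
A and B are related in two ways: half second cousins through their mothers (r = 1/64) and half first cousins through their fathers (r = 1/16).
r = 1/64 + 1/16 = 0.078125.

0.078125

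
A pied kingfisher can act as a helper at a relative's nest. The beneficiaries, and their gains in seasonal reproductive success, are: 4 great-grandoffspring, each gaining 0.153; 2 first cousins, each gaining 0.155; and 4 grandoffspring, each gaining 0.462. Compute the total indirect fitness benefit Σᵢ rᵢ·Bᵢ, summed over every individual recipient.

r to a great-grandoffspring = 0.125 (three parent–offspring links: r = (1/2)^3 = 1/8).
r to a first cousin = 1/8 (first cousins share one grandparent pair — two paths of length 4: r = 2·(1/2)^4 = 1/8).
r to a grandoffspring = 0.25 (two parent–offspring links: r = (1/2)^2 = 1/4).
Summing one r·B term per recipient: 4·0.125·0.153 + 2·0.125·0.155 + 4·0.25·0.462 = 0.57725.

0.57725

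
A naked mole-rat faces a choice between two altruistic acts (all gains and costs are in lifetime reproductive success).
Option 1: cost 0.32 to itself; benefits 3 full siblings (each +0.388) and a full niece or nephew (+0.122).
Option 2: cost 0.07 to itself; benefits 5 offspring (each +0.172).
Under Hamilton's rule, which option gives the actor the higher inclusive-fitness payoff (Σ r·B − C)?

Option 2

Option 1: r to a full sibling = 0.5.
Option 1: r to a full niece or nephew = 0.25.
Option 1: Σ r·B − C = (3·0.5·0.388 + 1·0.25·0.122) − 0.32 = 0.2925.
Option 2: r to an offspring = 0.5.
Option 2: Σ r·B − C = (5·0.5·0.172) − 0.07 = 0.36.
Option 2 has the higher net inclusive-fitness payoff.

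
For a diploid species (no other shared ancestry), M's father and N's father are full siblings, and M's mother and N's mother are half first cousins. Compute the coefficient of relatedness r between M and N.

0.140625

With two independent routes of shared ancestry, r is the sum of the two contributions.
M and N are related in two ways: first cousins through their fathers (r = 1/8) and half second cousins through their mothers (r = 1/64).
r = 1/8 + 1/64 = 0.140625.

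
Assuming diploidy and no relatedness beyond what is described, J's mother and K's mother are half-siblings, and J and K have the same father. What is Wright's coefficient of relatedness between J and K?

0.3125

Wright's path rule: contributions from independent ancestry routes add.
J and K are related in two ways: half first cousins through their mothers (r = 1/16) and half-sibs through their shared father (r = 1/4).
r = 1/16 + 1/4 = 0.3125.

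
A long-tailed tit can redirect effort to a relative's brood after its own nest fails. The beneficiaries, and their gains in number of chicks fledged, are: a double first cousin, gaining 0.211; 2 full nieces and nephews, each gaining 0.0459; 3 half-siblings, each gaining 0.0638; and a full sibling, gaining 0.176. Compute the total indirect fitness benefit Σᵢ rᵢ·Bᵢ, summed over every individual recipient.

0.21155

r to a double first cousin = 0.25 (double first cousins share both grandparent pairs — four paths of length 4: r = 4·(1/2)^4 = 1/4).
r to a full niece or nephew = 1/4 (full aunt/uncle↔niece/nephew: two paths of length 3 through the shared grandparent pair: r = 2·(1/2)^3 = 1/4).
r to a half-sibling = 0.25 (half-sibs share one parent — one path of length 2: r = (1/2)^2 = 1/4).
r to a full sibling = 1/2 (full sibs share both parents — two paths of length 2: r = 2·(1/2)^2 = 1/2).
Summing one r·B term per recipient: 1·0.25·0.211 + 2·0.25·0.0459 + 3·0.25·0.0638 + 1·0.5·0.176 = 0.21155.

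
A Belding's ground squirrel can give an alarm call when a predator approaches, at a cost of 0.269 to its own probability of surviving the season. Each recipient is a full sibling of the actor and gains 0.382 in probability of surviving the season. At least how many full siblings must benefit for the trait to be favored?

2

r to a full sibling = 1/2 (full sibs share both parents — two paths of length 2: r = 2·(1/2)^2 = 1/2).
Hamilton's rule: n·r·B > C  ⇒  n > C/(r·B) = 0.269/(0.5·0.382) = 1.408.
The smallest integer exceeding 1.408 is 2.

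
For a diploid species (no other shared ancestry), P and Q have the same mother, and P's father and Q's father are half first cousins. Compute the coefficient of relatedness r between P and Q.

0.265625

Wright's path rule: contributions from independent ancestry routes add.
P and Q are related in two ways: half-sibs through their shared mother (r = 1/4) and half second cousins through their fathers (r = 1/64).
r = 1/4 + 1/64 = 0.265625.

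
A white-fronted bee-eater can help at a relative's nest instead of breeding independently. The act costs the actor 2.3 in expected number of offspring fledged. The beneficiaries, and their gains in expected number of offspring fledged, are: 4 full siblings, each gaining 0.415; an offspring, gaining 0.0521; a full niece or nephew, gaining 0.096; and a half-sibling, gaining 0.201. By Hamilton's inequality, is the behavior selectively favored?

Hamilton's rule: the trait is favored when the sum of r·B over every recipient exceeds the actor's cost C.
r to a full sibling = 0.5 (full sibs share both parents — two paths of length 2: r = 2·(1/2)^2 = 1/2).
r to an offspring = 1/2 (one parent–offspring link: r = (1/2)^1 = 1/2).
r to a full niece or nephew = 0.25 (full aunt/uncle↔niece/nephew: two paths of length 3 through the shared grandparent pair: r = 2·(1/2)^3 = 1/4).
r to a half-sibling = 1/4 (half-sibs share one parent — one path of length 2: r = (1/2)^2 = 1/4).
Summing one r·B term per recipient: 4·0.5·0.415 + 1·0.5·0.0521 + 1·0.25·0.096 + 1·0.25·0.201 = 0.9303.
0.9303 < 2.3: the indirect benefit is less than the cost.

No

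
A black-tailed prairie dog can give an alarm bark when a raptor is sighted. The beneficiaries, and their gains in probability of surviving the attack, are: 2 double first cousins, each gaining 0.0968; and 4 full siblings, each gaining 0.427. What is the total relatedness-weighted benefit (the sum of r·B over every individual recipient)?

r to a double first cousin = 1/4 (double first cousins share both grandparent pairs — four paths of length 4: r = 4·(1/2)^4 = 1/4).
r to a full sibling = 0.5 (full sibs share both parents — two paths of length 2: r = 2·(1/2)^2 = 1/2).
Summing one r·B term per recipient: 2·0.25·0.0968 + 4·0.5·0.427 = 0.9024.

0.9024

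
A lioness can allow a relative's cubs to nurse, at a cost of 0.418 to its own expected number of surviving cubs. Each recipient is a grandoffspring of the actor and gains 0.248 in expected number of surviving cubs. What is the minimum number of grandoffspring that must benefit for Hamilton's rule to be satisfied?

7

r to a grandoffspring = 1/4 (two parent–offspring links: r = (1/2)^2 = 1/4).
Hamilton's rule: n·r·B > C  ⇒  n > C/(r·B) = 0.418/(0.25·0.248) = 6.742.
The smallest integer exceeding 6.742 is 7.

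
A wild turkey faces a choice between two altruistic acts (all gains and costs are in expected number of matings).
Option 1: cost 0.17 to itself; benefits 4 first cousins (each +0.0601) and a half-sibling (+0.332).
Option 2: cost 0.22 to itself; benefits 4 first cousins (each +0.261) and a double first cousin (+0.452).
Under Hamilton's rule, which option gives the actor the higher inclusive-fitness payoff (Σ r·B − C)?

Option 2

Option 1: r to a first cousin = 0.125.
Option 1: r to a half-sibling = 0.25.
Option 1: Σ r·B − C = (4·0.125·0.0601 + 1·0.25·0.332) − 0.17 = -0.05695.
Option 2: r to a first cousin = 0.125.
Option 2: r to a double first cousin = 0.25.
Option 2: Σ r·B − C = (4·0.125·0.261 + 1·0.25·0.452) − 0.22 = 0.0235.
Option 2 has the higher net inclusive-fitness payoff.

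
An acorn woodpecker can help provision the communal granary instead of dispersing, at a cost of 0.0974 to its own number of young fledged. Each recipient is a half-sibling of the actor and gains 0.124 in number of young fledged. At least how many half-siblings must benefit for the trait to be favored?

r to a half-sibling = 0.25 (half-sibs share one parent — one path of length 2: r = (1/2)^2 = 1/4).
Hamilton's rule: n·r·B > C  ⇒  n > C/(r·B) = 0.0974/(0.25·0.124) = 3.142.
The smallest integer exceeding 3.142 is 4.

4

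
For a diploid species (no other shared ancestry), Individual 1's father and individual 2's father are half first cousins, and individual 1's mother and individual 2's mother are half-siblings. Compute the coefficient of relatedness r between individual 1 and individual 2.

0.078125

Relatedness sums over independent paths through distinct common ancestors.
Individual 1 and individual 2 are related in two ways: half second cousins through their fathers (r = 1/64) and half first cousins through their mothers (r = 1/16).
r = 1/64 + 1/16 = 0.078125.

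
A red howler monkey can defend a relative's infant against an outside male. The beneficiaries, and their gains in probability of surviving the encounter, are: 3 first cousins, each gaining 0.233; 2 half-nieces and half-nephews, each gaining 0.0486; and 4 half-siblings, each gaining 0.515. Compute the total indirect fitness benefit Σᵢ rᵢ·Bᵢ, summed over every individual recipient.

r to a first cousin = 1/8 (first cousins share one grandparent pair — two paths of length 4: r = 2·(1/2)^4 = 1/8).
r to a half-niece or half-nephew = 1/8 (half-aunt/uncle↔niece/nephew: one path of length 3: r = (1/2)^3 = 1/8).
r to a half-sibling = 0.25 (half-sibs share one parent — one path of length 2: r = (1/2)^2 = 1/4).
Summing one r·B term per recipient: 3·0.125·0.233 + 2·0.125·0.0486 + 4·0.25·0.515 = 0.614525.

0.614525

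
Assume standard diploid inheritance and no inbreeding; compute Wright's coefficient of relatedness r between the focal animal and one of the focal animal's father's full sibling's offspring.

0.125

Each parent–offspring link contributes a factor of 1/2, and independent paths through distinct common ancestors add.
First cousins share one grandparent pair — two paths of length 4: r = 2·(1/2)^4 = 1/8.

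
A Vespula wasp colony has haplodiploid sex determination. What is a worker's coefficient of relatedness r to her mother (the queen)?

One meiotic link between diploid queen and diploid daughter: r = 1/2.

0.5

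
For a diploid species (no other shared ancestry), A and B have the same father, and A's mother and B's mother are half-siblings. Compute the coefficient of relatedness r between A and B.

0.3125

Wright's path rule: contributions from independent ancestry routes add.
A and B are related in two ways: half-sibs through their shared father (r = 1/4) and half first cousins through their mothers (r = 1/16).
r = 1/4 + 1/16 = 0.3125.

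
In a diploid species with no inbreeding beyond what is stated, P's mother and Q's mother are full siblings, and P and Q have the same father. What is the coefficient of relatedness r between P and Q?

0.375

Relatedness sums over independent paths through distinct common ancestors.
P and Q are related in two ways: first cousins through their mothers (r = 1/8) and half-sibs through their shared father (r = 1/4).
r = 1/8 + 1/4 = 3/8 = 0.375.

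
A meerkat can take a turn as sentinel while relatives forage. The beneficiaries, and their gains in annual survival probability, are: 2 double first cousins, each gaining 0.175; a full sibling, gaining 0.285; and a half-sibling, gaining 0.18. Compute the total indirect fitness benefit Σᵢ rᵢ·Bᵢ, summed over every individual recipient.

0.275

r to a double first cousin = 1/4 (double first cousins share both grandparent pairs — four paths of length 4: r = 4·(1/2)^4 = 1/4).
r to a full sibling = 0.5 (full sibs share both parents — two paths of length 2: r = 2·(1/2)^2 = 1/2).
r to a half-sibling = 1/4 (half-sibs share one parent — one path of length 2: r = (1/2)^2 = 1/4).
Summing one r·B term per recipient: 2·0.25·0.175 + 1·0.5·0.285 + 1·0.25·0.18 = 0.275.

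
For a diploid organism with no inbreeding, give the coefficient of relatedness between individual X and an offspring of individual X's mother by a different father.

Each parent–offspring link contributes a factor of 1/2, and independent paths through distinct common ancestors add.
Half-sibs share one parent — one path of length 2: r = (1/2)^2 = 1/4.

0.25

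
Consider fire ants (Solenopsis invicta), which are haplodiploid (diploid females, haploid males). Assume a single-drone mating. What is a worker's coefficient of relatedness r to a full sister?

0.75

Haplodiploid full sisters inherit their father's entire haploid genome identically (contributing 1/2) and on average half of their mother's contribution (1/2 · 1/2 = 1/4); r = 1/2 + 1/4 = 3/4.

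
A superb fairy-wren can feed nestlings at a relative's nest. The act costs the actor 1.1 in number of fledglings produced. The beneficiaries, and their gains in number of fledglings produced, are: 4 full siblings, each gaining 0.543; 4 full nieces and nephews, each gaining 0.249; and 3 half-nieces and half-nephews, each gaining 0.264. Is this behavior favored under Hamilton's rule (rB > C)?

Yes

Hamilton's rule: the trait is favored when the sum of r·B over every recipient exceeds the actor's cost C.
r to a full sibling = 0.5 (full sibs share both parents — two paths of length 2: r = 2·(1/2)^2 = 1/2).
r to a full niece or nephew = 0.25 (full aunt/uncle↔niece/nephew: two paths of length 3 through the shared grandparent pair: r = 2·(1/2)^3 = 1/4).
r to a half-niece or half-nephew = 1/8 (half-aunt/uncle↔niece/nephew: one path of length 3: r = (1/2)^3 = 1/8).
Summing one r·B term per recipient: 4·0.5·0.543 + 4·0.25·0.249 + 3·0.125·0.264 = 1.434.
1.434 > 1.1: the indirect benefit exceeds the cost.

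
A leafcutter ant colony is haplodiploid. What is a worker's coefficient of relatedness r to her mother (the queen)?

One meiotic link between diploid queen and diploid daughter: r = 1/2.

0.5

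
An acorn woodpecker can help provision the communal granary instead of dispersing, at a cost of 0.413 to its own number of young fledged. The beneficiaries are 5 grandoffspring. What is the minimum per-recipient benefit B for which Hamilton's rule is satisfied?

0.3304

r to a grandoffspring = 1/4 (two parent–offspring links: r = (1/2)^2 = 1/4).
Hamilton's rule with n recipients of equal r: n·r·B > C, so B > C/(n·r) = 0.413/(5·0.25) = 0.3304.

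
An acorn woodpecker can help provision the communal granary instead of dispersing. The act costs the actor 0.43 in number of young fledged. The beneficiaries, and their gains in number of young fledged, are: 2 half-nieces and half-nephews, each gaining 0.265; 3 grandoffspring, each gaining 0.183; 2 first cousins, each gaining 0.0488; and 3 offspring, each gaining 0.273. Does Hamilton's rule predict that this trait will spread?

Yes

Hamilton's rule: the trait is favored when the sum of r·B over every recipient exceeds the actor's cost C.
r to a half-niece or half-nephew = 0.125 (half-aunt/uncle↔niece/nephew: one path of length 3: r = (1/2)^3 = 1/8).
r to a grandoffspring = 0.25 (two parent–offspring links: r = (1/2)^2 = 1/4).
r to a first cousin = 0.125 (first cousins share one grandparent pair — two paths of length 4: r = 2·(1/2)^4 = 1/8).
r to an offspring = 1/2 (one parent–offspring link: r = (1/2)^1 = 1/2).
Summing one r·B term per recipient: 2·0.125·0.265 + 3·0.25·0.183 + 2·0.125·0.0488 + 3·0.5·0.273 = 0.6252.
0.6252 > 0.43: the indirect benefit exceeds the cost.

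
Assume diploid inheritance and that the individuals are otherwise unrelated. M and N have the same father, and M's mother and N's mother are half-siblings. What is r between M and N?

Independent pedigree routes through distinct common ancestors add.
M and N are related in two ways: half-sibs through their shared father (r = 1/4) and half first cousins through their mothers (r = 1/16).
r = 1/4 + 1/16 = 5/16 = 0.3125.

0.3125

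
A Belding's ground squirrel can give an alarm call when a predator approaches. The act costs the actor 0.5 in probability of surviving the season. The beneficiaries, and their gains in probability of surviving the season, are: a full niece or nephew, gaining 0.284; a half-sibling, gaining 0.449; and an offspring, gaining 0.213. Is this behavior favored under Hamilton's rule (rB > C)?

Hamilton's rule: the trait is favored when the sum of r·B over every recipient exceeds the actor's cost C.
r to a full niece or nephew = 1/4 (full aunt/uncle↔niece/nephew: two paths of length 3 through the shared grandparent pair: r = 2·(1/2)^3 = 1/4).
r to a half-sibling = 1/4 (half-sibs share one parent — one path of length 2: r = (1/2)^2 = 1/4).
r to an offspring = 1/2 (one parent–offspring link: r = (1/2)^1 = 1/2).
Summing one r·B term per recipient: 1·0.25·0.284 + 1·0.25·0.449 + 1·0.5·0.213 = 0.28975.
0.28975 < 0.5: the indirect benefit is less than the cost.

No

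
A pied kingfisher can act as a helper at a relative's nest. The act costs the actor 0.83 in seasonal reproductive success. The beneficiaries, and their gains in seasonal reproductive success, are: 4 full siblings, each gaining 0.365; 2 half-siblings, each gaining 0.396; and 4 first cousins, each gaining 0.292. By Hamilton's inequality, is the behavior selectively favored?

Yes

Hamilton's rule: the trait is favored when the sum of r·B over every recipient exceeds the actor's cost C.
r to a full sibling = 0.5 (full sibs share both parents — two paths of length 2: r = 2·(1/2)^2 = 1/2).
r to a half-sibling = 1/4 (half-sibs share one parent — one path of length 2: r = (1/2)^2 = 1/4).
r to a first cousin = 0.125 (first cousins share one grandparent pair — two paths of length 4: r = 2·(1/2)^4 = 1/8).
Summing one r·B term per recipient: 4·0.5·0.365 + 2·0.25·0.396 + 4·0.125·0.292 = 1.074.
1.074 > 0.83: the indirect benefit exceeds the cost.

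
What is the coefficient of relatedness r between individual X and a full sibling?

Each parent–offspring link contributes a factor of 1/2, and independent paths through distinct common ancestors add.
Full sibs share both parents — two paths of length 2: r = 2·(1/2)^2 = 1/2.

0.5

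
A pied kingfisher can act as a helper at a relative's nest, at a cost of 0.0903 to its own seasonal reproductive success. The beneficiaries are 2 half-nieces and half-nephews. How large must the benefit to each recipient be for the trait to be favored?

r to a half-niece or half-nephew = 1/8 (half-aunt/uncle↔niece/nephew: one path of length 3: r = (1/2)^3 = 1/8).
Hamilton's rule with n recipients of equal r: n·r·B > C, so B > C/(n·r) = 0.0903/(2·0.125) = 0.3612.

0.3612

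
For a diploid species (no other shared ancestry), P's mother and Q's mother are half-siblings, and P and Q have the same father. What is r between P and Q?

With two independent routes of shared ancestry, r is the sum of the two contributions.
P and Q are related in two ways: half first cousins through their mothers (r = 1/16) and half-sibs through their shared father (r = 1/4).
r = 1/16 + 1/4 = 0.3125.

0.3125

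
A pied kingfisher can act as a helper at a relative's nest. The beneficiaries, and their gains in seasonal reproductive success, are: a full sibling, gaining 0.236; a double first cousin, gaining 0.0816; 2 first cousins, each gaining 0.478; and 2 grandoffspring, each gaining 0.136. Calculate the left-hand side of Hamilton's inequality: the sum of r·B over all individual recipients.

0.3259

r to a full sibling = 0.5 (full sibs share both parents — two paths of length 2: r = 2·(1/2)^2 = 1/2).
r to a double first cousin = 0.25 (double first cousins share both grandparent pairs — four paths of length 4: r = 4·(1/2)^4 = 1/4).
r to a first cousin = 0.125 (first cousins share one grandparent pair — two paths of length 4: r = 2·(1/2)^4 = 1/8).
r to a grandoffspring = 0.25 (two parent–offspring links: r = (1/2)^2 = 1/4).
Summing one r·B term per recipient: 1·0.5·0.236 + 1·0.25·0.0816 + 2·0.125·0.478 + 2·0.25·0.136 = 0.3259.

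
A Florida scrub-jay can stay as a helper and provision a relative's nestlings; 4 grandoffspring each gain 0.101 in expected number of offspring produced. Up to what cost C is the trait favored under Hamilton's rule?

r to a grandoffspring = 1/4 (two parent–offspring links: r = (1/2)^2 = 1/4).
Hamilton's rule: n·r·B > C, so the trait is favored while C < n·r·B = 4·0.25·0.101 = 0.101.

0.101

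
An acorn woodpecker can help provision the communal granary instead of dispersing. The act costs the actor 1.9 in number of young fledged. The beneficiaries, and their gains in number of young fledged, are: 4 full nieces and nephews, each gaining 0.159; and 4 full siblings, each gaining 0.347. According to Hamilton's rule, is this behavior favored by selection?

No

Hamilton's rule: the trait is favored when the sum of r·B over every recipient exceeds the actor's cost C.
r to a full niece or nephew = 0.25 (full aunt/uncle↔niece/nephew: two paths of length 3 through the shared grandparent pair: r = 2·(1/2)^3 = 1/4).
r to a full sibling = 1/2 (full sibs share both parents — two paths of length 2: r = 2·(1/2)^2 = 1/2).
Summing one r·B term per recipient: 4·0.25·0.159 + 4·0.5·0.347 = 0.853.
0.853 < 1.9: the indirect benefit is less than the cost.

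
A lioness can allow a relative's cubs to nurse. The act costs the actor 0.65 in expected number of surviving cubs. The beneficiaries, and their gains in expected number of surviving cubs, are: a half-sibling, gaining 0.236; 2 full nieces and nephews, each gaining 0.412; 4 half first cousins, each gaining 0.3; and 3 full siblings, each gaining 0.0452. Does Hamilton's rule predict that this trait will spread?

Hamilton's rule: the trait is favored when the sum of r·B over every recipient exceeds the actor's cost C.
r to a half-sibling = 0.25 (half-sibs share one parent — one path of length 2: r = (1/2)^2 = 1/4).
r to a full niece or nephew = 0.25 (full aunt/uncle↔niece/nephew: two paths of length 3 through the shared grandparent pair: r = 2·(1/2)^3 = 1/4).
r to a half first cousin = 1/16 (half first cousins share one grandparent — one path of length 4: r = (1/2)^4 = 1/16).
r to a full sibling = 1/2 (full sibs share both parents — two paths of length 2: r = 2·(1/2)^2 = 1/2).
Summing one r·B term per recipient: 1·0.25·0.236 + 2·0.25·0.412 + 4·0.0625·0.3 + 3·0.5·0.0452 = 0.4078.
0.4078 < 0.65: the indirect benefit is less than the cost.

No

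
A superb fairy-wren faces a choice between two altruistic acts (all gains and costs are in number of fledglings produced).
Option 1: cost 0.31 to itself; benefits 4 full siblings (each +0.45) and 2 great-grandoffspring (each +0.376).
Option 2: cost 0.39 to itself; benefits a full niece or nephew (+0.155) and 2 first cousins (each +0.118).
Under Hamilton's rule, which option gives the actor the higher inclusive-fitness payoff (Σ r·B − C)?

Option 1: r to a full sibling = 0.5.
Option 1: r to a great-grandoffspring = 0.125.
Option 1: Σ r·B − C = (4·0.5·0.45 + 2·0.125·0.376) − 0.31 = 0.684.
Option 2: r to a full niece or nephew = 0.25.
Option 2: r to a first cousin = 0.125.
Option 2: Σ r·B − C = (1·0.25·0.155 + 2·0.125·0.118) − 0.39 = -0.32175.
Option 1 has the higher net inclusive-fitness payoff.

Option 1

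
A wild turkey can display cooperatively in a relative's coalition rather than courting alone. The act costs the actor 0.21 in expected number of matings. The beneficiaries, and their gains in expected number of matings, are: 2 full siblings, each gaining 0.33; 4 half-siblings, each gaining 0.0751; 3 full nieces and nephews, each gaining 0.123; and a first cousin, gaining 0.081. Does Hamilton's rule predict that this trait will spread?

Yes

Hamilton's rule: the trait is favored when the sum of r·B over every recipient exceeds the actor's cost C.
r to a full sibling = 1/2 (full sibs share both parents — two paths of length 2: r = 2·(1/2)^2 = 1/2).
r to a half-sibling = 1/4 (half-sibs share one parent — one path of length 2: r = (1/2)^2 = 1/4).
r to a full niece or nephew = 0.25 (full aunt/uncle↔niece/nephew: two paths of length 3 through the shared grandparent pair: r = 2·(1/2)^3 = 1/4).
r to a first cousin = 0.125 (first cousins share one grandparent pair — two paths of length 4: r = 2·(1/2)^4 = 1/8).
Summing one r·B term per recipient: 2·0.5·0.33 + 4·0.25·0.0751 + 3·0.25·0.123 + 1·0.125·0.081 = 0.507475.
0.507475 > 0.21: the indirect benefit exceeds the cost.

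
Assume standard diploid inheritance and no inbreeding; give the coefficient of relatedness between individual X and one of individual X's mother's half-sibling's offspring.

0.0625

Each parent–offspring link contributes a factor of 1/2, and independent paths through distinct common ancestors add.
Half first cousins share one grandparent — one path of length 4: r = (1/2)^4 = 1/16.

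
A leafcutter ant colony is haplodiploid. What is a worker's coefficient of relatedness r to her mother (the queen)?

0.5

One meiotic link between diploid queen and diploid daughter: r = 1/2.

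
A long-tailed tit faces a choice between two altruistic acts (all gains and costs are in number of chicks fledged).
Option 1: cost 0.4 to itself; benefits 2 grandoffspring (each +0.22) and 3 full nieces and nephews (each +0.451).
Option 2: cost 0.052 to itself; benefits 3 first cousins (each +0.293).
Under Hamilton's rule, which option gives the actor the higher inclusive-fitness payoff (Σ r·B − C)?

Option 1: r to a grandoffspring = 0.25.
Option 1: r to a full niece or nephew = 0.25.
Option 1: Σ r·B − C = (2·0.25·0.22 + 3·0.25·0.451) − 0.4 = 0.04825.
Option 2: r to a first cousin = 0.125.
Option 2: Σ r·B − C = (3·0.125·0.293) − 0.052 = 0.057875.
Option 2 has the higher net inclusive-fitness payoff.

Option 2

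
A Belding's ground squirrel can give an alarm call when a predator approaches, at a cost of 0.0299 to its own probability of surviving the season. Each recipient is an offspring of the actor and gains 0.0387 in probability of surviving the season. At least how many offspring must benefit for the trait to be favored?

2

r to an offspring = 1/2 (one parent–offspring link: r = (1/2)^1 = 1/2).
Hamilton's rule: n·r·B > C  ⇒  n > C/(r·B) = 0.0299/(0.5·0.0387) = 1.545.
The smallest integer exceeding 1.545 is 2.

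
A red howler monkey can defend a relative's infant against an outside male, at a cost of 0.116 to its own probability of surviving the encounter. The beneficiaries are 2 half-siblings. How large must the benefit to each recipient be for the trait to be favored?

r to a half-sibling = 0.25 (half-sibs share one parent — one path of length 2: r = (1/2)^2 = 1/4).
Hamilton's rule with n recipients of equal r: n·r·B > C, so B > C/(n·r) = 0.116/(2·0.25) = 0.232.

0.232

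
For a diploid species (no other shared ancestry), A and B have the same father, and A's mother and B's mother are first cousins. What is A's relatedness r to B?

Wright's path rule: contributions from independent ancestry routes add.
A and B are related in two ways: half-sibs through their shared father (r = 1/4) and second cousins through their mothers (r = 1/32).
r = 1/4 + 1/32 = 9/32 = 0.28125.

0.28125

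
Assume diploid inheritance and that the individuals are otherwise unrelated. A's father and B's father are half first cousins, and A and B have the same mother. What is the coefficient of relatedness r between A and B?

0.265625

Wright's path rule: contributions from independent ancestry routes add.
A and B are related in two ways: half second cousins through their fathers (r = 1/64) and half-sibs through their shared mother (r = 1/4).
r = 1/64 + 1/4 = 17/64 = 0.265625.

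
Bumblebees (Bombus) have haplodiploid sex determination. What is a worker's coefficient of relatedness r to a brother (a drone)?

Her haploid brother carries none of their father's genes and a random half of their mother's genome; that half matches the maternal half of her own genome with probability 1/2: r = 1/2 · 1/2 = 1/4.

0.25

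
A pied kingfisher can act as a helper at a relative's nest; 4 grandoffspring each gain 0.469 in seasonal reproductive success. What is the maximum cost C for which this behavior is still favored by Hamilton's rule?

0.469

r to a grandoffspring = 1/4 (two parent–offspring links: r = (1/2)^2 = 1/4).
Hamilton's rule: n·r·B > C, so the trait is favored while C < n·r·B = 4·0.25·0.469 = 0.469.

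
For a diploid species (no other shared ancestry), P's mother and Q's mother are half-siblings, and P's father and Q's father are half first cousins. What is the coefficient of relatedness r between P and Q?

Wright's path rule: contributions from independent ancestry routes add.
P and Q are related in two ways: half first cousins through their mothers (r = 1/16) and half second cousins through their fathers (r = 1/64).
r = 1/16 + 1/64 = 5/64 = 0.078125.

0.078125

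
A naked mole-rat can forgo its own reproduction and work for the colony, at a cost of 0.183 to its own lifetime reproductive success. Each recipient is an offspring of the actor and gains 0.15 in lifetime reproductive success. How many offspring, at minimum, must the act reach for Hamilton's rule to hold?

3

r to an offspring = 1/2 (one parent–offspring link: r = (1/2)^1 = 1/2).
Hamilton's rule: n·r·B > C  ⇒  n > C/(r·B) = 0.183/(0.5·0.15) = 2.44.
The smallest integer exceeding 2.44 is 3.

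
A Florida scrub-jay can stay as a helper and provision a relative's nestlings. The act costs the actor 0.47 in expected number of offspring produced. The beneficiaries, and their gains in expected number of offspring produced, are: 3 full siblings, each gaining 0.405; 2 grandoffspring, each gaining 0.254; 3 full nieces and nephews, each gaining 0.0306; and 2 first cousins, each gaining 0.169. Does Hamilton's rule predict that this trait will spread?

Hamilton's rule: the trait is favored when the sum of r·B over every recipient exceeds the actor's cost C.
r to a full sibling = 1/2 (full sibs share both parents — two paths of length 2: r = 2·(1/2)^2 = 1/2).
r to a grandoffspring = 0.25 (two parent–offspring links: r = (1/2)^2 = 1/4).
r to a full niece or nephew = 0.25 (full aunt/uncle↔niece/nephew: two paths of length 3 through the shared grandparent pair: r = 2·(1/2)^3 = 1/4).
r to a first cousin = 0.125 (first cousins share one grandparent pair — two paths of length 4: r = 2·(1/2)^4 = 1/8).
Summing one r·B term per recipient: 3·0.5·0.405 + 2·0.25·0.254 + 3·0.25·0.0306 + 2·0.125·0.169 = 0.7997.
0.7997 > 0.47: the indirect benefit exceeds the cost.

Yes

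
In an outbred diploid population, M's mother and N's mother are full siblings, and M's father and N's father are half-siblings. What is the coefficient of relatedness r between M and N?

Independent pedigree routes through distinct common ancestors add.
M and N are related in two ways: first cousins through their mothers (r = 1/8) and half first cousins through their fathers (r = 1/16).
r = 1/8 + 1/16 = 3/16 = 0.1875.

0.1875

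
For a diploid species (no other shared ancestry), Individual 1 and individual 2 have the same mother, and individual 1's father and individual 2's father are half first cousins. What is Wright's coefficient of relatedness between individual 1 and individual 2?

With two independent routes of shared ancestry, r is the sum of the two contributions.
Individual 1 and individual 2 are related in two ways: half-sibs through their shared mother (r = 1/4) and half second cousins through their fathers (r = 1/64).
r = 1/4 + 1/64 = 17/64 = 0.265625.

0.265625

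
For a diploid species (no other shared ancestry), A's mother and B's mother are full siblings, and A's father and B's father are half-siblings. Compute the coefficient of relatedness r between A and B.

0.1875

Relatedness sums over independent paths through distinct common ancestors.
A and B are related in two ways: first cousins through their mothers (r = 1/8) and half first cousins through their fathers (r = 1/16).
r = 1/8 + 1/16 = 0.1875.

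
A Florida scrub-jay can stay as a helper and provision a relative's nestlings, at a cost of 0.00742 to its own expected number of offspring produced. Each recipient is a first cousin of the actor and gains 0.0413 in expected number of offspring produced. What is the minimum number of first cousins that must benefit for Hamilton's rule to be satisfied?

2

r to a first cousin = 0.125 (first cousins share one grandparent pair — two paths of length 4: r = 2·(1/2)^4 = 1/8).
Hamilton's rule: n·r·B > C  ⇒  n > C/(r·B) = 0.00742/(0.125·0.0413) = 1.437.
The smallest integer exceeding 1.437 is 2.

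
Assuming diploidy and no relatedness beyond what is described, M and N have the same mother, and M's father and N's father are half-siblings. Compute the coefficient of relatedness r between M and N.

0.3125

With two independent routes of shared ancestry, r is the sum of the two contributions.
M and N are related in two ways: half-sibs through their shared mother (r = 1/4) and half first cousins through their fathers (r = 1/16).
r = 1/4 + 1/16 = 5/16 = 0.3125.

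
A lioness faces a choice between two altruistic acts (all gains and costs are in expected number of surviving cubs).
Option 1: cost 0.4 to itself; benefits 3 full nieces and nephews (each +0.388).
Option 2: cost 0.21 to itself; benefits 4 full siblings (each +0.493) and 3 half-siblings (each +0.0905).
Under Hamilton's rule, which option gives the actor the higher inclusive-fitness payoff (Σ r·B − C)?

Option 1: r to a full niece or nephew = 0.25.
Option 1: Σ r·B − C = (3·0.25·0.388) − 0.4 = -0.109.
Option 2: r to a full sibling = 0.5.
Option 2: r to a half-sibling = 0.25.
Option 2: Σ r·B − C = (4·0.5·0.493 + 3·0.25·0.0905) − 0.21 = 0.843875.
Option 2 has the higher net inclusive-fitness payoff.

Option 2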